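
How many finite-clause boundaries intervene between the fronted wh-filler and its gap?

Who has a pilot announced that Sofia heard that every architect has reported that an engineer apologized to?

"who" is extracted from the PP object of "apologized".
Boundaries crossed, outermost first: [that], [that], [that] — 3 in total.

3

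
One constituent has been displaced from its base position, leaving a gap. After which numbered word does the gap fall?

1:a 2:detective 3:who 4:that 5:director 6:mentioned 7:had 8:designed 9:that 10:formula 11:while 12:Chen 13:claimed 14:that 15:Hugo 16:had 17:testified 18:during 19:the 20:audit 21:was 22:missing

The displaced element is "a detective" (word 2).
It is linked across 1 clause boundary (Ø).
It functions as the subject of "designed", so the gap sits immediately after word 6 ("mentioned").
Base order: That director mentioned that a detective had designed that formula while Chen claimed that Hugo had testified during the audit.

6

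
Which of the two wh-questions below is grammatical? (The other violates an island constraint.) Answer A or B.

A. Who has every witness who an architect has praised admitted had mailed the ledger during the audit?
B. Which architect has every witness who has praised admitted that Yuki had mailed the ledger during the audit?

A

In B, the wh-phrase is extracted from inside a complex-NP island (relative clause) (introduced by "who"), which blocks movement.
In A, the extraction path crosses only that-complement boundaries, which are transparent.
So A is grammatical.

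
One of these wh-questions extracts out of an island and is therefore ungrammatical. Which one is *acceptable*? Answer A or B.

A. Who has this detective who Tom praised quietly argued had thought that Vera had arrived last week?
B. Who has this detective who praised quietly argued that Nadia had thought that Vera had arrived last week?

In B, the wh-phrase is extracted from inside a complex-NP island (relative clause) (introduced by "who"), which blocks movement.
In A, the extraction path crosses only that-complement boundaries, which are transparent.
So A is grammatical.

A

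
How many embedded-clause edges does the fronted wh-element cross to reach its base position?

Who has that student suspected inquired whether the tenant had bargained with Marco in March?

"who" is extracted from the subject of "inquired".
Boundaries crossed, outermost first: [Ø] — 1 in total.

1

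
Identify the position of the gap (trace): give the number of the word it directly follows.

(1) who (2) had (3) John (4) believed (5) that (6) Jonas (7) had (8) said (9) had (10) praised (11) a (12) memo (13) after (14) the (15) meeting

8

The displaced element is "who" (word 1).
It is linked across 2 clause boundaries (that → Ø).
It functions as the subject of "praised", so the gap sits immediately after word 8 ("said").
Base order: John had believed that Jonas had said who had praised a memo after the meeting.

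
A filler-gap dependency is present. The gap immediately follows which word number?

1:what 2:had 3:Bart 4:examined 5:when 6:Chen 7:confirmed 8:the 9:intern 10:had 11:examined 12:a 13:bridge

4

The displaced element is "what" (word 1).
It functions as the direct object of "examined", so the gap sits immediately after word 4 ("examined").
Base order: Bart had examined what when Chen confirmed the intern had examined a bridge.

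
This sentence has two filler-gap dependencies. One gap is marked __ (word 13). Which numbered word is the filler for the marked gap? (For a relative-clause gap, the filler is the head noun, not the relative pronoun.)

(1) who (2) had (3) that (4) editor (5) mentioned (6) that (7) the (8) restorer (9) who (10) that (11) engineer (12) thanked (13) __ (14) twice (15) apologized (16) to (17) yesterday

8

The marked gap is inside the relative clause, the direct object of "thanked".
Its filler is the head noun "restorer" (via "who"), at word 8.
(The other dependency links word 1 to a gap after word 16.)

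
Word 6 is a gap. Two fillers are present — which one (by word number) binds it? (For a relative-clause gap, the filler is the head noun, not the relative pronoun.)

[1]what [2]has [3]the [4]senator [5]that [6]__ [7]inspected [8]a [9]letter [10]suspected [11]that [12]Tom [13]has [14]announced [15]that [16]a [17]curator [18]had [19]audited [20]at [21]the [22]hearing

The marked gap is inside the relative clause, the subject of "inspected".
Its filler is the head noun "senator" (via "that"), at word 4.
(The other dependency links word 1 to a gap after word 19.)

4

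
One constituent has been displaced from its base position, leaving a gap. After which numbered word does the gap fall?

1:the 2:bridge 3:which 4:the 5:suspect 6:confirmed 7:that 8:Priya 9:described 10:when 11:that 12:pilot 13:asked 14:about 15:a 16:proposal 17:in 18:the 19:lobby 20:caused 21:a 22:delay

The displaced element is "the bridge" (word 2).
It is linked across 1 clause boundary (that).
It functions as the direct object of "described", so the gap sits immediately after word 9 ("described").
Base order: The suspect confirmed that Priya described the bridge when that pilot asked about a proposal in the lobby.

9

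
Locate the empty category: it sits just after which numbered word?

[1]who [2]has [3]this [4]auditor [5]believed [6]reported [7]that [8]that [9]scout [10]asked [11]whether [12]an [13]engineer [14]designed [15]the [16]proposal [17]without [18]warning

5

The displaced element is "who" (word 1).
It is linked across 1 clause boundary (Ø).
It functions as the subject of "reported", so the gap sits immediately after word 5 ("believed").
Base order: This auditor has believed that who reported that that scout asked whether an engineer designed the proposal without warning.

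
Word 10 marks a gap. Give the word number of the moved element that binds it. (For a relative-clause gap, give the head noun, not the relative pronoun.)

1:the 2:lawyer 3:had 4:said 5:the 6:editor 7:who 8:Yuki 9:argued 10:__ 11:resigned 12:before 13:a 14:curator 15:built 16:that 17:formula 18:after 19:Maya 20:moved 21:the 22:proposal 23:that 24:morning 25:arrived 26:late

The gap at 10 is the subject of "resigned", inside a relative clause.
The relative pronoun is "who" (word 7); it is bound by the head noun immediately before it.
Its filler is the head noun "editor", at word 6.

6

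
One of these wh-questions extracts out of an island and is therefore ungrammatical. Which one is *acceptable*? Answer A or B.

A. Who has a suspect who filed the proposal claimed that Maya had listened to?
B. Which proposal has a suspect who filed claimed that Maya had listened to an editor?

A

In B, the wh-phrase is extracted from inside a complex-NP island (relative clause) (introduced by "who"), which blocks movement.
In A, the extraction path crosses only that-complement boundaries, which are transparent.
So A is grammatical.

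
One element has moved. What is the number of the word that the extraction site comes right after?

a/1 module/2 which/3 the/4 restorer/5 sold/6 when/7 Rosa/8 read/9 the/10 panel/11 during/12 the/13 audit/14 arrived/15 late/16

The displaced element is "a module" (word 2).
It functions as the direct object of "sold", so the gap sits immediately after word 6 ("sold").
Base order: The restorer sold a module when Rosa read the panel during the audit.

6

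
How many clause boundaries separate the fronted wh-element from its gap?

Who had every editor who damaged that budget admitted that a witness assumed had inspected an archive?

2

"who" is extracted from the subject of "inspected".
Boundaries crossed, outermost first: [that], [Ø] — 2 in total.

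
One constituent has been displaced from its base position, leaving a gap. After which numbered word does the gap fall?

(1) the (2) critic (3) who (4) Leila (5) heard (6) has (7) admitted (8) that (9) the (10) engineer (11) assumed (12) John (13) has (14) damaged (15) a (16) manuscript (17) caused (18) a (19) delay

5

The displaced element is "the critic" (word 2).
It is linked across 1 clause boundary (Ø).
It functions as the subject of "admitted", so the gap sits immediately after word 5 ("heard").
Base order: Leila heard that the critic has admitted that the engineer assumed John has damaged a manuscript.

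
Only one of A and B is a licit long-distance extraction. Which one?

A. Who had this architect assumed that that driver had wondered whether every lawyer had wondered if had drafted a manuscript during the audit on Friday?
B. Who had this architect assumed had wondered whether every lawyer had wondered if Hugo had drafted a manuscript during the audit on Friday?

In A, the wh-phrase is extracted from inside a wh-island (introduced by "whether"), which blocks movement.
In B, the extraction path crosses only that-complement boundaries, which are transparent.
So B is grammatical.

B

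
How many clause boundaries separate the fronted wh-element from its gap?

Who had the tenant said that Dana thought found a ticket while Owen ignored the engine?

2

"who" is extracted from the subject of "found".
Boundaries crossed, outermost first: [that], [Ø] — 2 in total.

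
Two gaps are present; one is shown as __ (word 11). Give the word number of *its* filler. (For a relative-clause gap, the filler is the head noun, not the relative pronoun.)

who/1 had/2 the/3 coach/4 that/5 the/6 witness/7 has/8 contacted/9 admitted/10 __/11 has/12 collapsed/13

1

The marked gap is the subject of "collapsed".
Its filler is the fronted wh-phrase "who", at word 1.
(The other dependency links word 4 to a gap after word 9.)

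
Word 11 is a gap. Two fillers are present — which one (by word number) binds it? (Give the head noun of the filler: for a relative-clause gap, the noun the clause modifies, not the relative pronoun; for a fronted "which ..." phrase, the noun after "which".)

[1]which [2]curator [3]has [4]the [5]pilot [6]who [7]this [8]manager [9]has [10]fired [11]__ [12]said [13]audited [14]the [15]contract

The marked gap is inside the relative clause, the direct object of "fired".
Its filler is the head noun "pilot" (via "who"), at word 5.
(The other dependency links word 2 to a gap after word 12.)

5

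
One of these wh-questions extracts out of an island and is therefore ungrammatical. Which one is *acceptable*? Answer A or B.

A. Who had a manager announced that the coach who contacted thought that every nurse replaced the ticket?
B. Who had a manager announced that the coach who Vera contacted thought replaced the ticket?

In A, the wh-phrase is extracted from inside a complex-NP island (relative clause) (introduced by "who"), which blocks movement.
In B, the extraction path crosses only that-complement boundaries, which are transparent.
So B is grammatical.

B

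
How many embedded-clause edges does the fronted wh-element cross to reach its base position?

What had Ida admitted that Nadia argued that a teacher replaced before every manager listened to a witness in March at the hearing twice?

2

"what" is extracted from the object of "replaced".
Boundaries crossed, outermost first: [that], [that] — 2 in total.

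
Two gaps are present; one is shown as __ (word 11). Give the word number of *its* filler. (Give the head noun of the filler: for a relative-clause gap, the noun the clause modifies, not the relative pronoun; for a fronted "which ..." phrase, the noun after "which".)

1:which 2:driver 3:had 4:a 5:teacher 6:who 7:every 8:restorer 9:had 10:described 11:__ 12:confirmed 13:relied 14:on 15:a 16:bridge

5

The marked gap is inside the relative clause, the direct object of "described".
Its filler is the head noun "teacher" (via "who"), at word 5.
(The other dependency links word 2 to a gap after word 12.)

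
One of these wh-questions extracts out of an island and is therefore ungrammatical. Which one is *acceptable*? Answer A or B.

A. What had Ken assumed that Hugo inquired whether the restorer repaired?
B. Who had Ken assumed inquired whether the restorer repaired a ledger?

B

In A, the wh-phrase is extracted from inside a wh-island (introduced by "whether"), which blocks movement.
In B, the extraction path crosses only that-complement boundaries, which are transparent.
So B is grammatical.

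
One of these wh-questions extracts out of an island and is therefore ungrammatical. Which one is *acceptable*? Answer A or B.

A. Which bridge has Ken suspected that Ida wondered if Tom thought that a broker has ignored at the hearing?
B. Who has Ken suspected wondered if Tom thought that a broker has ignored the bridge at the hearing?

In A, the wh-phrase is extracted from inside a wh-island (introduced by "if"), which blocks movement.
In B, the extraction path crosses only that-complement boundaries, which are transparent.
So B is grammatical.

B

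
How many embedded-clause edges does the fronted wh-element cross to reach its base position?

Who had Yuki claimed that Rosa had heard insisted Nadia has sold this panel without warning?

"who" is extracted from the subject of "insisted".
Boundaries crossed, outermost first: [that], [Ø] — 2 in total.

2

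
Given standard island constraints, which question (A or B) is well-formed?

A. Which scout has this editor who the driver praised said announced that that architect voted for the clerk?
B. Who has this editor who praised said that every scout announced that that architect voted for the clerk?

A

In B, the wh-phrase is extracted from inside a complex-NP island (relative clause) (introduced by "who"), which blocks movement.
In A, the extraction path crosses only that-complement boundaries, which are transparent.
So A is grammatical.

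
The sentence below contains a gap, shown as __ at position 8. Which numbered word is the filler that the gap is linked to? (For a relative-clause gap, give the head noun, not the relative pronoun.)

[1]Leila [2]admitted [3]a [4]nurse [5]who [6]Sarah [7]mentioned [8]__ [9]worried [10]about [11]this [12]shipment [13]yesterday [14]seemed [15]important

The gap at 8 is the subject of "worried", inside a relative clause.
The relative pronoun is "who" (word 5); it is bound by the head noun immediately before it.
Its filler is the head noun "nurse", at word 4.

4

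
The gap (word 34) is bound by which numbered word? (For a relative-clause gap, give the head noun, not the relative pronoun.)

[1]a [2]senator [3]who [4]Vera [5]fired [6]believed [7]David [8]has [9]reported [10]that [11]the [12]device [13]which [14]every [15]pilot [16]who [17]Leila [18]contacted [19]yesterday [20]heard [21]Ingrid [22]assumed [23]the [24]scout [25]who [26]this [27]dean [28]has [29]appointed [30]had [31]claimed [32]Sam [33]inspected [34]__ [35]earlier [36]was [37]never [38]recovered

The gap at 34 is the object of "inspected", inside a relative clause.
The relative pronoun is "which" (word 13); it is bound by the head noun immediately before it.
Its filler is the head noun "device", at word 12.

12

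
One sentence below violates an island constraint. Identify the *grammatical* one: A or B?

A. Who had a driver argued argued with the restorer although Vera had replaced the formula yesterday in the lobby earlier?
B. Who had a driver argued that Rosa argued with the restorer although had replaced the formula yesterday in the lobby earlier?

A

In B, the wh-phrase is extracted from inside an adjunct island (introduced by "although"), which blocks movement.
In A, the extraction path crosses only that-complement boundaries, which are transparent.
So A is grammatical.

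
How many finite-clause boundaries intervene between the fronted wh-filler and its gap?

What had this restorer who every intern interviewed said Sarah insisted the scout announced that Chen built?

3

"what" is extracted from the object of "built".
Boundaries crossed, outermost first: [Ø], [Ø], [that] — 3 in total.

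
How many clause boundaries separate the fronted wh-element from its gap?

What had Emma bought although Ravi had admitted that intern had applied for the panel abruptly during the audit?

"what" originates inside the matrix clause — no clause boundary is crossed.

0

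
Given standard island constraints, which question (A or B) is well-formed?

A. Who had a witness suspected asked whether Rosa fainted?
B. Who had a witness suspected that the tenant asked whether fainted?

In B, the wh-phrase is extracted from inside a wh-island (introduced by "whether"), which blocks movement.
In A, the extraction path crosses only that-complement boundaries, which are transparent.
So A is grammatical.

A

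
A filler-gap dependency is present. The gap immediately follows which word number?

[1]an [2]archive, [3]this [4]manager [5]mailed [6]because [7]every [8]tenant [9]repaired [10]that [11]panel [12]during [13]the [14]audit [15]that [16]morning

5

The displaced element is "an archive" (word 2).
It functions as the direct object of "mailed", so the gap sits immediately after word 5 ("mailed").
Base order: This manager mailed an archive because every tenant repaired that panel during the audit that morning.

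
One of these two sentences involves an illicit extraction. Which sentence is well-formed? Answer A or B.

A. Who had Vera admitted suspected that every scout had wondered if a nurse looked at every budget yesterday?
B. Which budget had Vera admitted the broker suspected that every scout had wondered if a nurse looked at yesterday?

A

In B, the wh-phrase is extracted from inside a wh-island (introduced by "if"), which blocks movement.
In A, the extraction path crosses only that-complement boundaries, which are transparent.
So A is grammatical.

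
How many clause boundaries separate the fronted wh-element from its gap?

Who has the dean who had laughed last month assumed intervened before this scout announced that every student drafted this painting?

1

"who" is extracted from the subject of "intervened".
Boundaries crossed, outermost first: [Ø] — 1 in total.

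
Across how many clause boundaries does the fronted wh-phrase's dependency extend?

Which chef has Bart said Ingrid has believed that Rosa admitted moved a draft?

"which chef" is extracted from the subject of "moved".
Boundaries crossed, outermost first: [Ø], [that], [Ø] — 3 in total.

3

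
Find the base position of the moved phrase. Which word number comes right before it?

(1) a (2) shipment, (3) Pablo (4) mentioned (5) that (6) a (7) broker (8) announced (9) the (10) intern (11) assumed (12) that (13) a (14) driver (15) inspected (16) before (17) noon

The displaced element is "a shipment" (word 2).
It is linked across 3 clause boundaries (that → Ø → that).
It functions as the direct object of "inspected", so the gap sits immediately after word 15 ("inspected").
Base order: Pablo mentioned that a broker announced the intern assumed that a driver inspected a shipment before noon.

15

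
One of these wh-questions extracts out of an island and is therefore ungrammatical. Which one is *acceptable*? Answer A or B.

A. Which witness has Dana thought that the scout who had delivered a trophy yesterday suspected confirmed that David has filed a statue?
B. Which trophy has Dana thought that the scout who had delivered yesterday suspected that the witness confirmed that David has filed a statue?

A

In B, the wh-phrase is extracted from inside a complex-NP island (relative clause) (introduced by "who"), which blocks movement.
In A, the extraction path crosses only that-complement boundaries, which are transparent.
So A is grammatical.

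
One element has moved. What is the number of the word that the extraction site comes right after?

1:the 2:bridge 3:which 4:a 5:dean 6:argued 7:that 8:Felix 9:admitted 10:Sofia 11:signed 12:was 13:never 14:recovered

The displaced element is "the bridge" (word 2).
It is linked across 2 clause boundaries (that → Ø).
It functions as the direct object of "signed", so the gap sits immediately after word 11 ("signed").
Base order: A dean argued that Felix admitted Sofia signed the bridge.

11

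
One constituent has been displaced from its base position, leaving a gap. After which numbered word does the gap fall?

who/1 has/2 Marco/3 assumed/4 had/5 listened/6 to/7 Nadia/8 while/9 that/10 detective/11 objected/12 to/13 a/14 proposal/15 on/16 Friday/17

4

The displaced element is "who" (word 1).
It is linked across 1 clause boundary (Ø).
It functions as the subject of "listened", so the gap sits immediately after word 4 ("assumed").
Base order: Marco has assumed who had listened to Nadia while that detective objected to a proposal on Friday.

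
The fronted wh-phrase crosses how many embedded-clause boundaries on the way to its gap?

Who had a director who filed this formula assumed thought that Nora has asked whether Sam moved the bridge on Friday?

1

"who" is extracted from the subject of "thought".
Boundaries crossed, outermost first: [Ø] — 1 in total.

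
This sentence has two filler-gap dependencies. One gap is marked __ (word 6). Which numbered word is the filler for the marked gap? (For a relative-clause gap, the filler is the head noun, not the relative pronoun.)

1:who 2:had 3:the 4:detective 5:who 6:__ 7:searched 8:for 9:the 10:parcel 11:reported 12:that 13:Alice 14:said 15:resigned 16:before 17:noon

The marked gap is inside the relative clause, the subject of "searched".
Its filler is the head noun "detective" (via "who"), at word 4.
(The other dependency links word 1 to a gap after word 14.)

4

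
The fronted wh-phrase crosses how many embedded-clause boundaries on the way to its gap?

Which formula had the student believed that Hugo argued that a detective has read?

2

"which formula" is extracted from the object of "read".
Boundaries crossed, outermost first: [that], [that] — 2 in total.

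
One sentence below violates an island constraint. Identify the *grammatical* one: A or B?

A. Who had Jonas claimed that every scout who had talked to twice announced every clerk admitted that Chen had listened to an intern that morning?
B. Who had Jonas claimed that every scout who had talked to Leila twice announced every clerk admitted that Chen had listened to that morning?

B

In A, the wh-phrase is extracted from inside a complex-NP island (relative clause) (introduced by "who"), which blocks movement.
In B, the extraction path crosses only that-complement boundaries, which are transparent.
So B is grammatical.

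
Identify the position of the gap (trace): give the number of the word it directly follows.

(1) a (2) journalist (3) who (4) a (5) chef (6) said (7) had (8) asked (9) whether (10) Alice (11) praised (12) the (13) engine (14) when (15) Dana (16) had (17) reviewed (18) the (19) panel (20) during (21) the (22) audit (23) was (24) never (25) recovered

6

The displaced element is "a journalist" (word 2).
It is linked across 1 clause boundary (Ø).
It functions as the subject of "asked", so the gap sits immediately after word 6 ("said").
Base order: A chef said that a journalist had asked whether Alice praised the engine when Dana had reviewed the panel during the audit.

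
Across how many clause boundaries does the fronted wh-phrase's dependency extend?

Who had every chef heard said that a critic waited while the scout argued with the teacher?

1

"who" is extracted from the subject of "said".
Boundaries crossed, outermost first: [Ø] — 1 in total.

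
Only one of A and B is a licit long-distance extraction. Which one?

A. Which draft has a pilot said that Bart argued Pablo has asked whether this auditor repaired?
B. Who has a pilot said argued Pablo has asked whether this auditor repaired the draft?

In A, the wh-phrase is extracted from inside a wh-island (introduced by "whether"), which blocks movement.
In B, the extraction path crosses only that-complement boundaries, which are transparent.
So B is grammatical.

B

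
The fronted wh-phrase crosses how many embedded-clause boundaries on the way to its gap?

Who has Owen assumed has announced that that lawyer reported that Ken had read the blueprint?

"who" is extracted from the subject of "announced".
Boundaries crossed, outermost first: [Ø] — 1 in total.

1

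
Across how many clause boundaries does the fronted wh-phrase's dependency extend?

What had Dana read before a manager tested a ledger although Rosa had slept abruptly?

0

"what" originates inside the matrix clause — no clause boundary is crossed.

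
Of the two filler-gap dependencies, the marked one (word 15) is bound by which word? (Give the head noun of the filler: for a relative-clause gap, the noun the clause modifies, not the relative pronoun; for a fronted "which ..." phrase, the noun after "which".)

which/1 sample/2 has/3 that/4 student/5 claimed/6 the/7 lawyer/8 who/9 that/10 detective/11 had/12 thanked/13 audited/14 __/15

The marked gap is the direct object of "audited".
Its filler is the fronted wh-phrase "which sample", at word 2.
(The other dependency links word 8 to a gap after word 13.)

2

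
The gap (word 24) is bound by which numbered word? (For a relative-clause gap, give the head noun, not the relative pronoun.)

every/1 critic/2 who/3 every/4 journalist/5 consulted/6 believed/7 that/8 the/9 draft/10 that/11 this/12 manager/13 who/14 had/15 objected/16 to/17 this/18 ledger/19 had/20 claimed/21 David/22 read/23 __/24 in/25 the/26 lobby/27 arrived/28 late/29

10

The gap at 24 is the object of "read", inside a relative clause.
The relative pronoun is "that" (word 11); it is bound by the head noun immediately before it.
Its filler is the head noun "draft", at word 10.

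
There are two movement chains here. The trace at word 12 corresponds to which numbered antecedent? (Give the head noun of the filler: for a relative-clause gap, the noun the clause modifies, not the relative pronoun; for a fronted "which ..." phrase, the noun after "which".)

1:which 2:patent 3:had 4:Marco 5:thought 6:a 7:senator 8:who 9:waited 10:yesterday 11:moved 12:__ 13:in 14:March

2

The marked gap is the direct object of "moved".
Its filler is the fronted wh-phrase "which patent", at word 2.
(The other dependency links word 7 to a gap after word 8.)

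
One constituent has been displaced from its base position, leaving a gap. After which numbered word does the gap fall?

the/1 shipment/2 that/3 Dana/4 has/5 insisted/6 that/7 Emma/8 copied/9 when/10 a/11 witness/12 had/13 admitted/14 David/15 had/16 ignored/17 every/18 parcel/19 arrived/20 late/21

The displaced element is "the shipment" (word 2).
It is linked across 1 clause boundary (that).
It functions as the direct object of "copied", so the gap sits immediately after word 9 ("copied").
Base order: Dana has insisted that Emma copied the shipment when a witness had admitted David had ignored every parcel.

9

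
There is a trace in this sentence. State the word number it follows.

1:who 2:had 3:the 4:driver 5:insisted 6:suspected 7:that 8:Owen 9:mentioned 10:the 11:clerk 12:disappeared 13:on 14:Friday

The displaced element is "who" (word 1).
It is linked across 1 clause boundary (Ø).
It functions as the subject of "suspected", so the gap sits immediately after word 5 ("insisted").
Base order: The driver had insisted that who suspected that Owen mentioned the clerk disappeared on Friday.

5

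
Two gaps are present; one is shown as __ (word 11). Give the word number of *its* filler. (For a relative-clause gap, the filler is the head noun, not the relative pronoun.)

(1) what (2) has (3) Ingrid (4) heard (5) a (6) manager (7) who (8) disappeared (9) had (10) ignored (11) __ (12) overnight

1

The marked gap is the direct object of "ignored".
Its filler is the fronted wh-phrase "what", at word 1.
(The other dependency links word 6 to a gap after word 7.)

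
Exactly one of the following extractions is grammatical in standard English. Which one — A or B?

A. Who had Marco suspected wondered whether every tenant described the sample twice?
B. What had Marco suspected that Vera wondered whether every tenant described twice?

A

In B, the wh-phrase is extracted from inside a wh-island (introduced by "whether"), which blocks movement.
In A, the extraction path crosses only that-complement boundaries, which are transparent.
So A is grammatical.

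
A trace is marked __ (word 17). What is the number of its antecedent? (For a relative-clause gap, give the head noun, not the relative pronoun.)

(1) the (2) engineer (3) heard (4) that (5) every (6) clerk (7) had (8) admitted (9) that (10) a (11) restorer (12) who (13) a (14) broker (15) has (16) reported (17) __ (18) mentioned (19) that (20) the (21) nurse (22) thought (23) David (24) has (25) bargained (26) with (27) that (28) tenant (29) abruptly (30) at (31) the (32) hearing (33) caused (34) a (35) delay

11

The gap at 17 is the subject of "mentioned", inside a relative clause.
The relative pronoun is "who" (word 12); it is bound by the head noun immediately before it.
Its filler is the head noun "restorer", at word 11.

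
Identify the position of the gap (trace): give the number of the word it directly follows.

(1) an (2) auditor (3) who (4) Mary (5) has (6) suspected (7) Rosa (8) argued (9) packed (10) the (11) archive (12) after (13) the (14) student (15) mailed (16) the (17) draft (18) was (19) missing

The displaced element is "an auditor" (word 2).
It is linked across 2 clause boundaries (Ø → Ø).
It functions as the subject of "packed", so the gap sits immediately after word 8 ("argued").
Base order: Mary has suspected Rosa argued that an auditor packed the archive after the student mailed the draft.

8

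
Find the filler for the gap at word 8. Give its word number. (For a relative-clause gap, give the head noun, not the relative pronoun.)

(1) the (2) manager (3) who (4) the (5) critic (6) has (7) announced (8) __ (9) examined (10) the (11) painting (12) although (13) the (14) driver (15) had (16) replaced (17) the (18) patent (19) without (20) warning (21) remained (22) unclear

The gap at 8 is the subject of "examined", inside a relative clause.
The relative pronoun is "who" (word 3); it is bound by the head noun immediately before it.
Its filler is the head noun "manager", at word 2.

2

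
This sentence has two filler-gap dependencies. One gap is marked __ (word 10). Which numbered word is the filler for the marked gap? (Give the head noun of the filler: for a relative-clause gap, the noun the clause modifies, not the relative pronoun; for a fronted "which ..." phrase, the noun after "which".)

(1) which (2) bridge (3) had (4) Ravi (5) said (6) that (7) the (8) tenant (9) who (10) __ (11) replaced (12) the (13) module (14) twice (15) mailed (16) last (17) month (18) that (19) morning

The marked gap is inside the relative clause, the subject of "replaced".
Its filler is the head noun "tenant" (via "who"), at word 8.
(The other dependency links word 2 to a gap after word 15.)

8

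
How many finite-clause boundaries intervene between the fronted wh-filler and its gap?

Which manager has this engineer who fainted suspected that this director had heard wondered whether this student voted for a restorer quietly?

2

"which manager" is extracted from the subject of "wondered".
Boundaries crossed, outermost first: [that], [Ø] — 2 in total.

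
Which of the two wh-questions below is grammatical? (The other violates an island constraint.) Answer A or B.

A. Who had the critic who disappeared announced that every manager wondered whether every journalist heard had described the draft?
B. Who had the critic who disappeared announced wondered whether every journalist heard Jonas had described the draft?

In A, the wh-phrase is extracted from inside a wh-island (introduced by "whether"), which blocks movement.
In B, the extraction path crosses only that-complement boundaries, which are transparent.
So B is grammatical.

B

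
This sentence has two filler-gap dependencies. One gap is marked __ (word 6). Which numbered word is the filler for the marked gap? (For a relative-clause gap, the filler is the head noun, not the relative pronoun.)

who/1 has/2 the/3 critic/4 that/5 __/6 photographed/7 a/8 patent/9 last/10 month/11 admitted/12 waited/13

The marked gap is inside the relative clause, the subject of "photographed".
Its filler is the head noun "critic" (via "that"), at word 4.
(The other dependency links word 1 to a gap after word 12.)

4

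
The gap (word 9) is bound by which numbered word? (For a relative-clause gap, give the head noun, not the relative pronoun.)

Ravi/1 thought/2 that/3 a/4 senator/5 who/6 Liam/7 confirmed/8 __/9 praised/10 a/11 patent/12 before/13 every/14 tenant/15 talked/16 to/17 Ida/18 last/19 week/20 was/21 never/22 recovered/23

5

The gap at 9 is the subject of "praised", inside a relative clause.
The relative pronoun is "who" (word 6); it is bound by the head noun immediately before it.
Its filler is the head noun "senator", at word 5.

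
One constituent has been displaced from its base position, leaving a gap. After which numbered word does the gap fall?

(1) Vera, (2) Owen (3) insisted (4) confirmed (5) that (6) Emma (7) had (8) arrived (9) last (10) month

The displaced element is "Vera" (word 1).
It is linked across 1 clause boundary (Ø).
It functions as the subject of "confirmed", so the gap sits immediately after word 3 ("insisted").
Base order: Owen insisted that Vera confirmed that Emma had arrived last month.

3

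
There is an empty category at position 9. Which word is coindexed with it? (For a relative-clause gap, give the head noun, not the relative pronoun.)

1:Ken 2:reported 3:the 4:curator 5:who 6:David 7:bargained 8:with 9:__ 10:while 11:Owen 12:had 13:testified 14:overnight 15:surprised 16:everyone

The gap at 9 is the prepositional object of "bargained", inside a relative clause.
The relative pronoun is "who" (word 5); it is bound by the head noun immediately before it.
Its filler is the head noun "curator", at word 4.

4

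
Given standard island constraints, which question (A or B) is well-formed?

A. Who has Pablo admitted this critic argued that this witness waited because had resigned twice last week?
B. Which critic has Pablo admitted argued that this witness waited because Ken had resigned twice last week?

In A, the wh-phrase is extracted from inside an adjunct island (introduced by "because"), which blocks movement.
In B, the extraction path crosses only that-complement boundaries, which are transparent.
So B is grammatical.

B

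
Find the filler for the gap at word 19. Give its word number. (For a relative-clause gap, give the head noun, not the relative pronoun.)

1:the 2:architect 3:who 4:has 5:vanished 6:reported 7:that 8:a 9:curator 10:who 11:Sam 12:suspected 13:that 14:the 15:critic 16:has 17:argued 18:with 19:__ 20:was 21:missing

9

The gap at 19 is the prepositional object of "argued", inside a relative clause.
The relative pronoun is "who" (word 10); it is bound by the head noun immediately before it.
Its filler is the head noun "curator", at word 9.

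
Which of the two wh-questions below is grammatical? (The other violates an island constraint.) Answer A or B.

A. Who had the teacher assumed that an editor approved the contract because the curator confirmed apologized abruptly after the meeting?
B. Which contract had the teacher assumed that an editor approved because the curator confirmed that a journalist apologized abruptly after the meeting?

B

In A, the wh-phrase is extracted from inside an adjunct island (introduced by "because"), which blocks movement.
In B, the extraction path crosses only that-complement boundaries, which are transparent.
So B is grammatical.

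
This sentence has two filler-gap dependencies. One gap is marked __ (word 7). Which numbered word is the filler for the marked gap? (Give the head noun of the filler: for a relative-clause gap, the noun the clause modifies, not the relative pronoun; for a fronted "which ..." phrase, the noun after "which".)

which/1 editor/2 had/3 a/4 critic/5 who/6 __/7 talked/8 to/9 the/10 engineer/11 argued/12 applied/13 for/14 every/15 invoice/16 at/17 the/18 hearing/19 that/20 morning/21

5

The marked gap is inside the relative clause, the subject of "talked".
Its filler is the head noun "critic" (via "who"), at word 5.
(The other dependency links word 2 to a gap after word 12.)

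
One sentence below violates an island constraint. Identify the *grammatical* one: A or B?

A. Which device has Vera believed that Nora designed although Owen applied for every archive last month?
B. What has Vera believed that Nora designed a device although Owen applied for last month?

A

In B, the wh-phrase is extracted from inside an adjunct island (introduced by "although"), which blocks movement.
In A, the extraction path crosses only that-complement boundaries, which are transparent.
So A is grammatical.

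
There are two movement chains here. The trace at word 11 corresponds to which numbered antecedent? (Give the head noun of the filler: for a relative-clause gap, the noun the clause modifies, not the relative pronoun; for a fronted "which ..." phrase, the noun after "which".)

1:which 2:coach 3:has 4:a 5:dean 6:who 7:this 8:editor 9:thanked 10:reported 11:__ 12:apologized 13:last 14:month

The marked gap is the subject of "apologized".
Its filler is the fronted wh-phrase "which coach", at word 2.
(The other dependency links word 5 to a gap after word 9.)

2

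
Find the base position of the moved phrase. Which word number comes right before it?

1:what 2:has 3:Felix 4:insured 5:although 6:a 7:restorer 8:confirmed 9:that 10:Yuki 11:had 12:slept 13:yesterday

The displaced element is "what" (word 1).
It functions as the direct object of "insured", so the gap sits immediately after word 4 ("insured").
Base order: Felix has insured what although a restorer confirmed that Yuki had slept yesterday.

4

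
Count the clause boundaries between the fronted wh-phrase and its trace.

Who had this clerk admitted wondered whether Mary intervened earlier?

"who" is extracted from the subject of "wondered".
Boundaries crossed, outermost first: [Ø] — 1 in total.

1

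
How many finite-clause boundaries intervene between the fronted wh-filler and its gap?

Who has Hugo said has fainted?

1

"who" is extracted from the subject of "fainted".
Boundaries crossed, outermost first: [Ø] — 1 in total.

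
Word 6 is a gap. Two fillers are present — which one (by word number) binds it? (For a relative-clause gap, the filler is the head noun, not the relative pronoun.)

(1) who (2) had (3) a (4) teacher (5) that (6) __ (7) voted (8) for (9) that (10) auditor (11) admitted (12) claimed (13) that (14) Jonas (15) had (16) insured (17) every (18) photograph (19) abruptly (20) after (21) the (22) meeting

The marked gap is inside the relative clause, the subject of "voted".
Its filler is the head noun "teacher" (via "that"), at word 4.
(The other dependency links word 1 to a gap after word 11.)

4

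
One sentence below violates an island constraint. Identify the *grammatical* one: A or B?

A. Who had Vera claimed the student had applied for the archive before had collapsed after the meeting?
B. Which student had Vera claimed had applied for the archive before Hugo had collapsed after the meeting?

In A, the wh-phrase is extracted from inside an adjunct island (introduced by "before"), which blocks movement.
In B, the extraction path crosses only that-complement boundaries, which are transparent.
So B is grammatical.

B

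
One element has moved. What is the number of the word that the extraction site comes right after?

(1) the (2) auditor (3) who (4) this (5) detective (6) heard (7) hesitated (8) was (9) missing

6

The displaced element is "the auditor" (word 2).
It is linked across 1 clause boundary (Ø).
It functions as the subject of "hesitated", so the gap sits immediately after word 6 ("heard").
Base order: This detective heard that the auditor hesitated.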